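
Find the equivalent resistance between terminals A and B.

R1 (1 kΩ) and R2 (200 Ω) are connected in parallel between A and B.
Reduce the network between node 0 (A) and node 1 (B) by series/parallel combination:
  Rp1 = R1 ‖ R2 (parallel, both between nodes 0 and 1) = 1/(1/1000 + 1/200) = 166.7 Ω
R_eq = 166.7 Ω

Final answer: 166.7 Ω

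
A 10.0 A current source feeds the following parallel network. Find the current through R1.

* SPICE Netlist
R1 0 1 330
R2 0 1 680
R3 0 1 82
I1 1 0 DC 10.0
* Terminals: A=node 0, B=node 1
All resistors sit directly between nodes 0 and 1, so they are in parallel and share one voltage V; the full source current 10 A splits among them.
1/R_par = 1/330 + 1/680 + 1/82 = 0.0167 S  =>  R_par = 59.89 Ω
V = I × R_par = 10 × 59.89 = 598.9 V
I_R1 = V/R1 = 598.9/330 = 1.815 A

Final answer: 1.815 A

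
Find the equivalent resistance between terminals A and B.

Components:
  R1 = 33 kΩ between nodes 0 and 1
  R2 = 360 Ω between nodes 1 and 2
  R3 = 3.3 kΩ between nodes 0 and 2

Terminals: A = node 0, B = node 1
Reduce the network between node 0 (A) and node 1 (B) by series/parallel combination:
  Rs1 = R3 + R2 (series, joined only at node 2) = 3300 + 360 = 3660 Ω
  Rp1 = R1 ‖ Rs1 (parallel, both between nodes 0 and 1) = 1/(1/33000 + 1/3660) = 3295 Ω
R_eq = 3.295 kΩ

Final answer: 3.295 kΩ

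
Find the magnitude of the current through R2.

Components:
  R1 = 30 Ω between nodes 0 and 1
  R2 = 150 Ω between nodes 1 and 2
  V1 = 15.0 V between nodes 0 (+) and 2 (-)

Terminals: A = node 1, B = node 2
Nodal analysis, taking node 2 as the 0 V reference.
Source V1 fixes V_0 = 15 V.
KCL at each unknown node (sum of currents leaving = 0; resistances in Ω):
  Node 1: (V_1 - 15)/30 + (V_1 - 0)/150 = 0
Collecting terms: 0.04 × V_1 = 0.5  =>  V_1 = 12.5 V
I_R2 = (V_1 - V_2)/R2 = (12.5 - 0)/150 = 0.08333 A
|I_R2| = 0.08333 A

Final answer: |I_R2| = 0.08333 A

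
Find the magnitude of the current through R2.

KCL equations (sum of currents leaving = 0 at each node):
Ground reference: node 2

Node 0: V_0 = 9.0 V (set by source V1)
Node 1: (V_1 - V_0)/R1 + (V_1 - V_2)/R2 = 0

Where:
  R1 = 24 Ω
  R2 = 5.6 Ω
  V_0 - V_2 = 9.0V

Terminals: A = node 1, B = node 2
Nodal analysis, taking node 2 as the 0 V reference.
Source V1 fixes V_0 = 9 V.
KCL at each unknown node (sum of currents leaving = 0; resistances in Ω):
  Node 1: (V_1 - 9)/24 + (V_1 - 0)/5.6 = 0
Collecting terms: 0.2202 × V_1 = 0.375  =>  V_1 = 1.703 V
I_R2 = (V_1 - V_2)/R2 = (1.703 - 0)/5.6 = 0.3041 A
|I_R2| = 0.3041 A

Final answer: |I_R2| = 0.3041 A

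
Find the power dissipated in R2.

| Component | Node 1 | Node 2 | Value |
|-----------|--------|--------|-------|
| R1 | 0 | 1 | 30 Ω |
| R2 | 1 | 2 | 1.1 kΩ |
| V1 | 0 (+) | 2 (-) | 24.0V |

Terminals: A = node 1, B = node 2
Nodal analysis, taking node 2 as the 0 V reference.
Source V1 fixes V_0 = 24 V.
KCL at each unknown node (sum of currents leaving = 0; resistances in Ω):
  Node 1: (V_1 - 24)/30 + (V_1 - 0)/1100 = 0
Collecting terms: 0.03424 × V_1 = 0.8  =>  V_1 = 23.36 V
I_R2 = (V_1 - V_2)/R2 = (23.36 - 0)/1100 = 0.02124 A
P_R2 = I_R2² × R2 = (0.02124)² × 1100 = 0.4962 W

Final answer: 0.4962 W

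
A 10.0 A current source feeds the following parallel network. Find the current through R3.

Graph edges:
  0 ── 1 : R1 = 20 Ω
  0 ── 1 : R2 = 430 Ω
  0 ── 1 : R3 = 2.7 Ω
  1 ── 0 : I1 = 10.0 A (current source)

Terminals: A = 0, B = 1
All resistors sit directly between nodes 0 and 1, so they are in parallel and share one voltage V; the full source current 10 A splits among them.
1/R_par = 1/20 + 1/430 + 1/2.7 = 0.4227 S  =>  R_par = 2.366 Ω
V = I × R_par = 10 × 2.366 = 23.66 V
I_R3 = V/R3 = 23.66/2.7 = 8.762 A

Final answer: 8.762 A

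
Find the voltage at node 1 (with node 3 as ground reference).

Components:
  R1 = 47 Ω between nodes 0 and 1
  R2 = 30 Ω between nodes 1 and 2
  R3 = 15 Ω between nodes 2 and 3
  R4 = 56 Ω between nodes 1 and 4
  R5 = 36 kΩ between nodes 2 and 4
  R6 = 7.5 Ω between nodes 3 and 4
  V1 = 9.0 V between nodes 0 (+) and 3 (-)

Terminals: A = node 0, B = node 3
Nodal analysis, taking node 3 as the 0 V reference.
Source V1 fixes V_0 = 9 V.
KCL at each unknown node (sum of currents leaving = 0; resistances in Ω):
  Node 1: (V_1 - 9)/47 + (V_1 - V_2)/30 + (V_1 - V_4)/56 = 0
  Node 2: (V_2 - V_1)/30 + (V_2 - 0)/15 + (V_2 - V_4)/36000 = 0
  Node 4: (V_4 - V_1)/56 + (V_4 - V_2)/36000 + (V_4 - 0)/7.5 = 0
Collecting terms (coefficients in siemens):
  0.07247·V_1 - 0.03333·V_2 - 0.01786·V_4 = 0.1915
  0.1·V_2 - 0.03333·V_1 - 0.00002778·V_4 = 0
  0.1512·V_4 - 0.01786·V_1 - 0.00002778·V_2 = 0
Solving these 3 simultaneous equations (Gaussian elimination) gives:
  V_1 = 3.232 V, V_2 = 1.077 V, V_4 = 0.3819 V
The requested potential is V_1 = 3.232 V.

Final answer: V_1 = 3.232 V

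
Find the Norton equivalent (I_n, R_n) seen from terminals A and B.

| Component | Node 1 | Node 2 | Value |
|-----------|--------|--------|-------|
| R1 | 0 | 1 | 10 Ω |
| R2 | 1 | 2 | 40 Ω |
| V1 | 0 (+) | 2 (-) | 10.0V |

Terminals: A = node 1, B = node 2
Find the Thévenin equivalent first; then I_n = V_th/R_th and R_n = R_th.
Step 1 — V_th is the open-circuit voltage V_A - V_B (nothing connected across the terminals).
Nodal analysis, taking node 2 as the 0 V reference.
Source V1 fixes V_0 = 10 V.
KCL at each unknown node (sum of currents leaving = 0; resistances in Ω):
  Node 1: (V_1 - 10)/10 + (V_1 - 0)/40 = 0
Collecting terms: 0.125 × V_1 = 1  =>  V_1 = 8 V
V_th = V_1 - V_2 = 8 - 0 = 8 V
Step 2 — R_th: zero the source — replace V1 by a short circuit (node 2 merges into node 0) — and find the resistance seen between A (node 1) and B (node 0).
Reduce the network between node 1 (A) and node 0 (B) by series/parallel combination:
  Rp1 = R1 ‖ R2 (parallel, both between nodes 0 and 1) = 1/(1/10 + 1/40) = 8 Ω
R_th = 8 Ω
I_n = V_th/R_th = 8/8 = 1 A, and R_n = R_th = 8 Ω

Final answer: I_n = 1 A, R_n = 8 Ω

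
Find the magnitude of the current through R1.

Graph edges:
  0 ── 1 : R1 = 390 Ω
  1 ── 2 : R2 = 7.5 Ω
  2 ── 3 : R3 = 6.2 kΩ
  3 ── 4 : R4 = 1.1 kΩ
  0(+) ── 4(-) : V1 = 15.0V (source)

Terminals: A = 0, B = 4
Nodal analysis, taking node 4 as the 0 V reference.
Source V1 fixes V_0 = 15 V.
KCL at each unknown node (sum of currents leaving = 0; resistances in Ω):
  Node 1: (V_1 - 15)/390 + (V_1 - V_2)/7.5 = 0
  Node 2: (V_2 - V_1)/7.5 + (V_2 - V_3)/6200 = 0
  Node 3: (V_3 - V_2)/6200 + (V_3 - 0)/1100 = 0
Collecting terms (coefficients in siemens):
  0.1359·V_1 - 0.1333·V_2 = 0.03846
  0.1335·V_2 - 0.1333·V_1 - 0.0001613·V_3 = 0
  0.00107·V_3 - 0.0001613·V_2 = 0
Solving these 3 simultaneous equations (Gaussian elimination) gives:
  V_1 = 14.24 V, V_2 = 14.23 V, V_3 = 2.144 V
I_R1 = (V_0 - V_1)/R1 = (15 - 14.24)/390 = 0.001949 A
|I_R1| = 0.001949 A

Final answer: |I_R1| = 0.001949 A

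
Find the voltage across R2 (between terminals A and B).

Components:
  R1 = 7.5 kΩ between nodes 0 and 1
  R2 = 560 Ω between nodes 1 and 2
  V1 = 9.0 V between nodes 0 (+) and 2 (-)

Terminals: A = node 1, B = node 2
R1 and R2 are in series across V1 (node 0 → node 1 → node 2), and the output A–B is taken across R2, so this is a voltage divider.
Series current: I = V1/(R1 + R2) = 9/(7500 + 560) = 9/8060 = 0.001117 A
V_R2 = I × R2 = V1 × R2/(R1 + R2) = 9 × 560/8060 = 0.6253 V

Final answer: 0.6253 V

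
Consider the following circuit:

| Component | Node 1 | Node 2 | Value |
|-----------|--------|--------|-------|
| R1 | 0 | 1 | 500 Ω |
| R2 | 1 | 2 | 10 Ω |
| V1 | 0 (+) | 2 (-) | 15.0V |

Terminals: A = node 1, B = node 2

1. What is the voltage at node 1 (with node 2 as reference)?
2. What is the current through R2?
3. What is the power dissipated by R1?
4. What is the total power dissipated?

Nodal analysis, taking node 2 as the 0 V reference.
Source V1 fixes V_0 = 15 V.
KCL at each unknown node (sum of currents leaving = 0; resistances in Ω):
  Node 1: (V_1 - 15)/500 + (V_1 - 0)/10 = 0
Collecting terms: 0.102 × V_1 = 0.03  =>  V_1 = 0.2941 V
Part 1:
  Read off the nodal solution: V_1 = 0.2941 V
Part 2:
  I_R2 = (V_1 - V_2)/R2 = (0.2941 - 0)/10 = 0.02941 A
  Magnitude: I_R2 = 0.02941 A
Part 3:
  I_R1 = (V_0 - V_1)/R1 = (15 - 0.2941)/500 = 0.02941 A
  P_R1 = I_R1² × R1 = (0.02941)² × 500 = 0.4325 W
Part 4:
  Power in each resistor, P = (ΔV)²/R:
    P_R1 = (15 - 0.2941)²/500 = 0.4325 W
    P_R2 = (0.2941 - 0)²/10 = 0.008651 W
  P_total = P_R1 + P_R2 = 0.4412 W

Final answers:
1. V_1 = 0.2941 V
2. I_R2 = 0.02941 A
3. P_R1 = 0.4325 W
4. P_total = 0.4412 W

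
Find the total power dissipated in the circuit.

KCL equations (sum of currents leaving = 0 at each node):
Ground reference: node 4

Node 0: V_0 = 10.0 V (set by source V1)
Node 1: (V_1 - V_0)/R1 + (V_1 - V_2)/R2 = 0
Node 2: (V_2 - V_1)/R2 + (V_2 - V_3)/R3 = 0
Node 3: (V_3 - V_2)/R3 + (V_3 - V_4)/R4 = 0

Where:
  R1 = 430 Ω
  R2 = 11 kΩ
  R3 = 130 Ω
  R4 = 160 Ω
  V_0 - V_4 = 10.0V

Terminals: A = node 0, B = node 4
Nodal analysis, taking node 4 as the 0 V reference.
Source V1 fixes V_0 = 10 V.
KCL at each unknown node (sum of currents leaving = 0; resistances in Ω):
  Node 1: (V_1 - 10)/430 + (V_1 - V_2)/11000 = 0
  Node 2: (V_2 - V_1)/11000 + (V_2 - V_3)/130 = 0
  Node 3: (V_3 - V_2)/130 + (V_3 - 0)/160 = 0
Collecting terms (coefficients in siemens):
  0.002416·V_1 - 0.00009091·V_2 = 0.02326
  0.007783·V_2 - 0.00009091·V_1 - 0.007692·V_3 = 0
  0.01394·V_3 - 0.007692·V_2 = 0
Solving these 3 simultaneous equations (Gaussian elimination) gives:
  V_1 = 9.633 V, V_2 = 0.2474 V, V_3 = 0.1365 V
Power in each resistor, P = (ΔV)²/R:
  P_R1 = (10 - 9.633)²/430 = 0.000313 W
  P_R2 = (9.633 - 0.2474)²/11000 = 0.008008 W
  P_R3 = (0.2474 - 0.1365)²/130 = 0.00009464 W
  P_R4 = (0.1365 - 0)²/160 = 0.0001165 W
P_total = P_R1 + P_R2 + P_R3 + P_R4 = 0.008532 W

Final answer: 0.008532 W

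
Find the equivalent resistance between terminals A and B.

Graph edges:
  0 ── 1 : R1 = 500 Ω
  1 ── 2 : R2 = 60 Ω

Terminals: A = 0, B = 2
Reduce the network between node 0 (A) and node 2 (B) by series/parallel combination:
  Rs1 = R1 + R2 (series, joined only at node 1) = 500 + 60 = 560 Ω
R_eq = 560 Ω

Final answer: 560 Ω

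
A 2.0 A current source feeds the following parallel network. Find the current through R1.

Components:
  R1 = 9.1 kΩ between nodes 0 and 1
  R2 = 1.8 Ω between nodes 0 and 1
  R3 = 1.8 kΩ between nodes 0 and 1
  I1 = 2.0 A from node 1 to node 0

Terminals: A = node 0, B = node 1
All resistors sit directly between nodes 0 and 1, so they are in parallel and share one voltage V; the full source current 2 A splits among them.
1/R_par = 1/9100 + 1/1.8 + 1/1800 = 0.5562 S  =>  R_par = 1.798 Ω
V = I × R_par = 2 × 1.798 = 3.596 V
I_R1 = V/R1 = 3.596/9100 = 0.0003951 A

Final answer: 0.0003951 A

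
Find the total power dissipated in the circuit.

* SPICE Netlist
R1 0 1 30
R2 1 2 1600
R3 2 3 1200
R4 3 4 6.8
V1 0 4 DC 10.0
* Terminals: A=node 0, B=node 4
Nodal analysis, taking node 4 as the 0 V reference.
Source V1 fixes V_0 = 10 V.
KCL at each unknown node (sum of currents leaving = 0; resistances in Ω):
  Node 1: (V_1 - 10)/30 + (V_1 - V_2)/1600 = 0
  Node 2: (V_2 - V_1)/1600 + (V_2 - V_3)/1200 = 0
  Node 3: (V_3 - V_2)/1200 + (V_3 - 0)/6.8 = 0
Collecting terms (coefficients in siemens):
  0.03396·V_1 - 0.000625·V_2 = 0.3333
  0.001458·V_2 - 0.000625·V_1 - 0.0008333·V_3 = 0
  0.1479·V_3 - 0.0008333·V_2 = 0
Solving these 3 simultaneous equations (Gaussian elimination) gives:
  V_1 = 9.894 V, V_2 = 4.254 V, V_3 = 0.02397 V
Power in each resistor, P = (ΔV)²/R:
  P_R1 = (10 - 9.894)²/30 = 0.0003728 W
  P_R2 = (9.894 - 4.254)²/1600 = 0.01988 W
  P_R3 = (4.254 - 0.02397)²/1200 = 0.01491 W
  P_R4 = (0.02397 - 0)²/6.8 = 0.0000845 W
P_total = P_R1 + P_R2 + P_R3 + P_R4 = 0.03525 W

Final answer: 0.03525 W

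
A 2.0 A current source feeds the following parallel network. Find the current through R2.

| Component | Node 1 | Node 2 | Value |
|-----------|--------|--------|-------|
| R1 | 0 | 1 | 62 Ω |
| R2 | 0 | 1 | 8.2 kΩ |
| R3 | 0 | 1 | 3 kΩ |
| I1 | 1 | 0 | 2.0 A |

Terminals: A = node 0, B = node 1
All resistors sit directly between nodes 0 and 1, so they are in parallel and share one voltage V; the full source current 2 A splits among them.
1/R_par = 1/62 + 1/8200 + 1/3000 = 0.01658 S  =>  R_par = 60.3 Ω
V = I × R_par = 2 × 60.3 = 120.6 V
I_R2 = V/R2 = 120.6/8200 = 0.01471 A

Final answer: 0.01471 A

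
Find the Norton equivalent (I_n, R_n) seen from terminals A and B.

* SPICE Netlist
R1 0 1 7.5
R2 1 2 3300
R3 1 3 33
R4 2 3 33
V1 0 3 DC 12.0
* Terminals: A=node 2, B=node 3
Find the Thévenin equivalent first; then I_n = V_th/R_th and R_n = R_th.
Step 1 — V_th is the open-circuit voltage V_A - V_B (nothing connected across the terminals).
Nodal analysis, taking node 3 as the 0 V reference.
Source V1 fixes V_0 = 12 V.
KCL at each unknown node (sum of currents leaving = 0; resistances in Ω):
  Node 1: (V_1 - 12)/7.5 + (V_1 - V_2)/3300 + (V_1 - 0)/33 = 0
  Node 2: (V_2 - V_1)/3300 + (V_2 - 0)/33 = 0
Collecting terms (coefficients in siemens):
  0.1639·V_1 - 0.000303·V_2 = 1.6
  0.03061·V_2 - 0.000303·V_1 = 0
Determinant D = (0.1639)(0.03061) - (-0.000303)(-0.000303) = 0.005017
V_1 = [(1.6)(0.03061) - (-0.000303)(0)]/D = 9.76 V
V_2 = [(0.1639)(0) - (1.6)(-0.000303)]/D = 0.09663 V
V_th = V_2 - V_3 = 0.09663 - 0 = 0.09663 V
Step 2 — R_th: zero the source — replace V1 by a short circuit (node 3 merges into node 0) — and find the resistance seen between A (node 2) and B (node 0).
Reduce the network between node 2 (A) and node 0 (B) by series/parallel combination:
  Rp1 = R1 ‖ R3 (parallel, both between nodes 0 and 1) = 1/(1/7.5 + 1/33) = 6.111 Ω
  Rs1 = R2 + Rp1 (series, joined only at node 1) = 3300 + 6.111 = 3306 Ω
  Rp2 = R4 ‖ Rs1 (parallel, both between nodes 0 and 2) = 1/(1/33 + 1/3306) = 32.67 Ω
R_th = 32.67 Ω
I_n = V_th/R_th = 0.09663/32.67 = 0.002957 A, and R_n = R_th = 32.67 Ω

Final answer: I_n = 0.002957 A, R_n = 32.67 Ω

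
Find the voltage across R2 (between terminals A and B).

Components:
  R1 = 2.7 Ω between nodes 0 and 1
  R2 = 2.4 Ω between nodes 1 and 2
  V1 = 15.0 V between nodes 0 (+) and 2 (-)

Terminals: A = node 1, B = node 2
R1 and R2 are in series across V1 (node 0 → node 1 → node 2), and the output A–B is taken across R2, so this is a voltage divider.
Series current: I = V1/(R1 + R2) = 15/(2.7 + 2.4) = 15/5.1 = 2.941 A
V_R2 = I × R2 = V1 × R2/(R1 + R2) = 15 × 2.4/5.1 = 7.059 V

Final answer: 7.059 V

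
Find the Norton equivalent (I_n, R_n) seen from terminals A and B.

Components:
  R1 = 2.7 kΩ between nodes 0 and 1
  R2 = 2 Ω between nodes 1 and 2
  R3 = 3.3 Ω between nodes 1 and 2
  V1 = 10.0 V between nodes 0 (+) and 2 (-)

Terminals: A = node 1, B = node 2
Find the Thévenin equivalent first; then I_n = V_th/R_th and R_n = R_th.
Step 1 — V_th is the open-circuit voltage V_A - V_B (nothing connected across the terminals).
Nodal analysis, taking node 2 as the 0 V reference.
Source V1 fixes V_0 = 10 V.
KCL at each unknown node (sum of currents leaving = 0; resistances in Ω):
  Node 1: (V_1 - 10)/2700 + (V_1 - 0)/2 + (V_1 - 0)/3.3 = 0
Collecting terms: 0.8034 × V_1 = 0.003704  =>  V_1 = 0.00461 V
V_th = V_1 - V_2 = 0.00461 - 0 = 0.00461 V
Step 2 — R_th: zero the source — replace V1 by a short circuit (node 2 merges into node 0) — and find the resistance seen between A (node 1) and B (node 0).
Reduce the network between node 1 (A) and node 0 (B) by series/parallel combination:
  Rp1 = R1 ‖ R2 ‖ R3 (parallel, all between nodes 0 and 1) = 1/(1/2700 + 1/2 + 1/3.3) = 1.245 Ω
R_th = 1.245 Ω
I_n = V_th/R_th = 0.00461/1.245 = 0.003704 A, and R_n = R_th = 1.245 Ω

Final answer: I_n = 0.003704 A, R_n = 1.245 Ω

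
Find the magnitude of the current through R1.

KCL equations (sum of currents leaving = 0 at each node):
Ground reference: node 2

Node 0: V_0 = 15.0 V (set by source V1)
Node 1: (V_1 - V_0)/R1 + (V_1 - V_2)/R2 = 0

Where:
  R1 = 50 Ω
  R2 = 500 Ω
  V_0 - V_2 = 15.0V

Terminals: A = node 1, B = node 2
Nodal analysis, taking node 2 as the 0 V reference.
Source V1 fixes V_0 = 15 V.
KCL at each unknown node (sum of currents leaving = 0; resistances in Ω):
  Node 1: (V_1 - 15)/50 + (V_1 - 0)/500 = 0
Collecting terms: 0.022 × V_1 = 0.3  =>  V_1 = 13.64 V
I_R1 = (V_0 - V_1)/R1 = (15 - 13.64)/50 = 0.02727 A
|I_R1| = 0.02727 A

Final answer: |I_R1| = 0.02727 A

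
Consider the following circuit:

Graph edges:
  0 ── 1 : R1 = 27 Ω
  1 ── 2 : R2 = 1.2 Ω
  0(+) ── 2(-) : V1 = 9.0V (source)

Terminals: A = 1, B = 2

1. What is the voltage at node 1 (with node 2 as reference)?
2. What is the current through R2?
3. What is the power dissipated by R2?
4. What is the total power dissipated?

Nodal analysis, taking node 2 as the 0 V reference.
Source V1 fixes V_0 = 9 V.
KCL at each unknown node (sum of currents leaving = 0; resistances in Ω):
  Node 1: (V_1 - 9)/27 + (V_1 - 0)/1.2 = 0
Collecting terms: 0.8704 × V_1 = 0.3333  =>  V_1 = 0.383 V
Part 1:
  Read off the nodal solution: V_1 = 0.383 V
Part 2:
  I_R2 = (V_1 - V_2)/R2 = (0.383 - 0)/1.2 = 0.3191 A
  Magnitude: I_R2 = 0.3191 A
Part 3:
  I_R2 = (V_1 - V_2)/R2 = (0.383 - 0)/1.2 = 0.3191 A
  P_R2 = I_R2² × R2 = (0.3191)² × 1.2 = 0.1222 W
Part 4:
  Power in each resistor, P = (ΔV)²/R:
    P_R1 = (9 - 0.383)²/27 = 2.75 W
    P_R2 = (0.383 - 0)²/1.2 = 0.1222 W
  P_total = P_R1 + P_R2 = 2.872 W

Final answers:
1. V_1 = 0.383 V
2. I_R2 = 0.3191 A
3. P_R2 = 0.1222 W
4. P_total = 2.872 W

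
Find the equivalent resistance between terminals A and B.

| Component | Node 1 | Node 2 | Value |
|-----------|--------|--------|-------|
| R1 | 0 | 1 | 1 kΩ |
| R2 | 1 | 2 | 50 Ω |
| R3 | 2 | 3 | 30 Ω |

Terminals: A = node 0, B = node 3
Reduce the network between node 0 (A) and node 3 (B) by series/parallel combination:
  Rs1 = R1 + R2 (series, joined only at node 1) = 1000 + 50 = 1050 Ω
  Rs2 = R3 + Rs1 (series, joined only at node 2) = 30 + 1050 = 1080 Ω
R_eq = 1.08 kΩ

Final answer: 1.08 kΩ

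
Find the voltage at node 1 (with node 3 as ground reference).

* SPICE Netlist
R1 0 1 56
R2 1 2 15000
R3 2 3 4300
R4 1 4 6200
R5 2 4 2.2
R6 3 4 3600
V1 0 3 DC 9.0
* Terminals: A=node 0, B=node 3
Nodal analysis, taking node 3 as the 0 V reference.
Source V1 fixes V_0 = 9 V.
KCL at each unknown node (sum of currents leaving = 0; resistances in Ω):
  Node 1: (V_1 - 9)/56 + (V_1 - V_2)/15000 + (V_1 - V_4)/6200 = 0
  Node 2: (V_2 - V_1)/15000 + (V_2 - 0)/4300 + (V_2 - V_4)/2.2 = 0
  Node 4: (V_4 - V_1)/6200 + (V_4 - V_2)/2.2 + (V_4 - 0)/3600 = 0
Collecting terms (coefficients in siemens):
  0.01809·V_1 - 0.00006667·V_2 - 0.0001613·V_4 = 0.1607
  0.4548·V_2 - 0.00006667·V_1 - 0.4545·V_4 = 0
  0.455·V_4 - 0.0001613·V_1 - 0.4545·V_2 = 0
Solving these 3 simultaneous equations (Gaussian elimination) gives:
  V_1 = 8.921 V, V_2 = 2.754 V, V_4 = 2.755 V
The requested potential is V_1 = 8.921 V.

Final answer: V_1 = 8.921 V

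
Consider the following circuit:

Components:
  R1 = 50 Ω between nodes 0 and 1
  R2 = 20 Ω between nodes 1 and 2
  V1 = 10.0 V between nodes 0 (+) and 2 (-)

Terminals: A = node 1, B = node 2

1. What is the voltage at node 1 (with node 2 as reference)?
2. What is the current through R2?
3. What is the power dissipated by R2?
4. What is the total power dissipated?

Nodal analysis, taking node 2 as the 0 V reference.
Source V1 fixes V_0 = 10 V.
KCL at each unknown node (sum of currents leaving = 0; resistances in Ω):
  Node 1: (V_1 - 10)/50 + (V_1 - 0)/20 = 0
Collecting terms: 0.07 × V_1 = 0.2  =>  V_1 = 2.857 V
Part 1:
  Read off the nodal solution: V_1 = 2.857 V
Part 2:
  I_R2 = (V_1 - V_2)/R2 = (2.857 - 0)/20 = 0.1429 A
  Magnitude: I_R2 = 0.1429 A
Part 3:
  I_R2 = (V_1 - V_2)/R2 = (2.857 - 0)/20 = 0.1429 A
  P_R2 = I_R2² × R2 = (0.1429)² × 20 = 0.4082 W
Part 4:
  Power in each resistor, P = (ΔV)²/R:
    P_R1 = (10 - 2.857)²/50 = 1.02 W
    P_R2 = (2.857 - 0)²/20 = 0.4082 W
  P_total = P_R1 + P_R2 = 1.429 W

Final answers:
1. V_1 = 2.857 V
2. I_R2 = 0.1429 A
3. P_R2 = 0.4082 W
4. P_total = 1.429 W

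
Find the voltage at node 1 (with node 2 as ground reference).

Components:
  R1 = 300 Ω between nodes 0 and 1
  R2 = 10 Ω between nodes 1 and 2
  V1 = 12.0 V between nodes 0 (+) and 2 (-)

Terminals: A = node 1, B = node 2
Nodal analysis, taking node 2 as the 0 V reference.
Source V1 fixes V_0 = 12 V.
KCL at each unknown node (sum of currents leaving = 0; resistances in Ω):
  Node 1: (V_1 - 12)/300 + (V_1 - 0)/10 = 0
Collecting terms: 0.1033 × V_1 = 0.04  =>  V_1 = 0.3871 V
The requested potential is V_1 = 0.3871 V.

Final answer: V_1 = 0.3871 V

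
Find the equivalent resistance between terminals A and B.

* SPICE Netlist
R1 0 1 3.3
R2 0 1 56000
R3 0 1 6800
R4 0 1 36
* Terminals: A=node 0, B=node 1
Reduce the network between node 0 (A) and node 1 (B) by series/parallel combination:
  Rp1 = R1 ‖ R2 ‖ R3 ‖ R4 (parallel, all between nodes 0 and 1) = 1/(1/3.3 + 1/56000 + 1/6800 + 1/36) = 3.021 Ω
R_eq = 3.021 Ω

Final answer: 3.021 Ω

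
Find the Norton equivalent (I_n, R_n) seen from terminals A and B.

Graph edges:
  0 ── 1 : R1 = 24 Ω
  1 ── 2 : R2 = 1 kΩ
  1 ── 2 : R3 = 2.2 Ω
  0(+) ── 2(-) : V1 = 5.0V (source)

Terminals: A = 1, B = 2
Find the Thévenin equivalent first; then I_n = V_th/R_th and R_n = R_th.
Step 1 — V_th is the open-circuit voltage V_A - V_B (nothing connected across the terminals).
Nodal analysis, taking node 2 as the 0 V reference.
Source V1 fixes V_0 = 5 V.
KCL at each unknown node (sum of currents leaving = 0; resistances in Ω):
  Node 1: (V_1 - 5)/24 + (V_1 - 0)/1000 + (V_1 - 0)/2.2 = 0
Collecting terms: 0.4972 × V_1 = 0.2083  =>  V_1 = 0.419 V
V_th = V_1 - V_2 = 0.419 - 0 = 0.419 V
Step 2 — R_th: zero the source — replace V1 by a short circuit (node 2 merges into node 0) — and find the resistance seen between A (node 1) and B (node 0).
Reduce the network between node 1 (A) and node 0 (B) by series/parallel combination:
  Rp1 = R1 ‖ R2 ‖ R3 (parallel, all between nodes 0 and 1) = 1/(1/24 + 1/1000 + 1/2.2) = 2.011 Ω
R_th = 2.011 Ω
I_n = V_th/R_th = 0.419/2.011 = 0.2083 A, and R_n = R_th = 2.011 Ω

Final answer: I_n = 0.2083 A, R_n = 2.011 Ω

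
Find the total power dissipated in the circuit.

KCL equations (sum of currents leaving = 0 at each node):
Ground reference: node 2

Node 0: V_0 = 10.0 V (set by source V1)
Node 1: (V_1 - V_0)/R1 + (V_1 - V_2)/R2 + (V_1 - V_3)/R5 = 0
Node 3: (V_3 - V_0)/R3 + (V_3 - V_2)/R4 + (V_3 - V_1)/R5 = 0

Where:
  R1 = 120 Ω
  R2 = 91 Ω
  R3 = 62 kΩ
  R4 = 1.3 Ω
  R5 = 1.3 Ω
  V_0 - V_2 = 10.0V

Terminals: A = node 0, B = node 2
Nodal analysis, taking node 2 as the 0 V reference.
Source V1 fixes V_0 = 10 V.
KCL at each unknown node (sum of currents leaving = 0; resistances in Ω):
  Node 1: (V_1 - 10)/120 + (V_1 - 0)/91 + (V_1 - V_3)/1.3 = 0
  Node 3: (V_3 - 10)/62000 + (V_3 - 0)/1.3 + (V_3 - V_1)/1.3 = 0
Collecting terms (coefficients in siemens):
  0.7886·V_1 - 0.7692·V_3 = 0.08333
  1.538·V_3 - 0.7692·V_1 = 0.0001613
Determinant D = (0.7886)(1.538) - (-0.7692)(-0.7692) = 0.6215
V_1 = [(0.08333)(1.538) - (-0.7692)(0.0001613)]/D = 0.2065 V
V_3 = [(0.7886)(0.0001613) - (0.08333)(-0.7692)]/D = 0.1034 V
Power in each resistor, P = (ΔV)²/R:
  P_R1 = (10 - 0.2065)²/120 = 0.7993 W
  P_R2 = (0.2065 - 0)²/91 = 0.0004686 W
  P_R3 = (10 - 0.1034)²/62000 = 0.00158 W
  P_R4 = (0 - 0.1034)²/1.3 = 0.008217 W
  P_R5 = (0.2065 - 0.1034)²/1.3 = 0.008184 W
P_total = P_R1 + P_R2 + P_R3 + P_R4 + P_R5 = 0.8177 W

Final answer: 0.8177 W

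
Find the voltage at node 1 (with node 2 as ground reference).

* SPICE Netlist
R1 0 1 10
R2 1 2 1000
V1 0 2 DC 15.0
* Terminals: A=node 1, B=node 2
Nodal analysis, taking node 2 as the 0 V reference.
Source V1 fixes V_0 = 15 V.
KCL at each unknown node (sum of currents leaving = 0; resistances in Ω):
  Node 1: (V_1 - 15)/10 + (V_1 - 0)/1000 = 0
Collecting terms: 0.101 × V_1 = 1.5  =>  V_1 = 14.85 V
The requested potential is V_1 = 14.85 V.

Final answer: V_1 = 14.85 V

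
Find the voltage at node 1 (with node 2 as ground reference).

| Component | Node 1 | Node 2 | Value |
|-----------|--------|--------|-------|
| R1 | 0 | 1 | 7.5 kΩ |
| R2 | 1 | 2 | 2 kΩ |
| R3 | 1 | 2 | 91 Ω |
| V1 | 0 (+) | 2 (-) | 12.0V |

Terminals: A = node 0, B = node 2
Nodal analysis, taking node 2 as the 0 V reference.
Source V1 fixes V_0 = 12 V.
KCL at each unknown node (sum of currents leaving = 0; resistances in Ω):
  Node 1: (V_1 - 12)/7500 + (V_1 - 0)/2000 + (V_1 - 0)/91 = 0
Collecting terms: 0.01162 × V_1 = 0.0016  =>  V_1 = 0.1377 V
The requested potential is V_1 = 0.1377 V.

Final answer: V_1 = 0.1377 V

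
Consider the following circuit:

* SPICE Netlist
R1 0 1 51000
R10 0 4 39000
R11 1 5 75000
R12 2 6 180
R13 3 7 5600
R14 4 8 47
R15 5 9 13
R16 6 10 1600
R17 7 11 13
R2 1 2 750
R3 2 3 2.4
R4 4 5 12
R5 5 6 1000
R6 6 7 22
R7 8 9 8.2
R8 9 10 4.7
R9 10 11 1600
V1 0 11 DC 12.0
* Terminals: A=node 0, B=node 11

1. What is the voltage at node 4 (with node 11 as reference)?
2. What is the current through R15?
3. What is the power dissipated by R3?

Nodal analysis, taking node 11 as the 0 V reference.
Source V1 fixes V_0 = 12 V.
KCL at each unknown node (sum of currents leaving = 0; resistances in Ω):
  Node 1: (V_1 - 12)/51000 + (V_1 - V_2)/750 + (V_1 - V_5)/75000 = 0
  Node 2: (V_2 - V_1)/750 + (V_2 - V_3)/2.4 + (V_2 - V_6)/180 = 0
  Node 3: (V_3 - V_2)/2.4 + (V_3 - V_7)/5600 = 0
  Node 4: (V_4 - V_5)/12 + (V_4 - 12)/39000 + (V_4 - V_8)/47 = 0
  Node 5: (V_5 - V_4)/12 + (V_5 - V_6)/1000 + (V_5 - V_1)/75000 + (V_5 - V_9)/13 = 0
  Node 6: (V_6 - V_5)/1000 + (V_6 - V_7)/22 + (V_6 - V_2)/180 + (V_6 - V_10)/1600 = 0
  Node 7: (V_7 - V_6)/22 + (V_7 - V_3)/5600 + (V_7 - 0)/13 = 0
  Node 8: (V_8 - V_9)/8.2 + (V_8 - V_4)/47 = 0
  Node 9: (V_9 - V_8)/8.2 + (V_9 - V_10)/4.7 + (V_9 - V_5)/13 = 0
  Node 10: (V_10 - V_9)/4.7 + (V_10 - 0)/1600 + (V_10 - V_6)/1600 = 0
Collecting terms (coefficients in siemens):
  0.001366·V_1 - 0.001333·V_2 - 0.00001333·V_5 = 0.0002353
  0.4236·V_2 - 0.001333·V_1 - 0.4167·V_3 - 0.005556·V_6 = 0
  0.4168·V_3 - 0.4167·V_2 - 0.0001786·V_7 = 0
  0.1046·V_4 - 0.08333·V_5 - 0.02128·V_8 = 0.0003077
  0.1613·V_5 - 0.00001333·V_1 - 0.08333·V_4 - 0.001·V_6 - 0.07692·V_9 = 0
  0.05264·V_6 - 0.005556·V_2 - 0.001·V_5 - 0.04545·V_7 - 0.000625·V_10 = 0
  0.1226·V_7 - 0.0001786·V_3 - 0.04545·V_6 = 0
  0.1432·V_8 - 0.02128·V_4 - 0.122·V_9 = 0
  0.4116·V_9 - 0.07692·V_5 - 0.122·V_8 - 0.2128·V_10 = 0
  0.214·V_10 - 0.000625·V_6 - 0.2128·V_9 = 0
Solving these 10 simultaneous equations (Gaussian elimination) gives:
  V_1 = 0.2274 V, V_2 = 0.05511 V, V_3 = 0.05509 V, V_4 = 0.1505 V
  V_5 = 0.1477 V, V_6 = 0.01533 V, V_7 = 0.005767 V, V_8 = 0.1471 V
  V_9 = 0.1465 V, V_10 = 0.1457 V
Part 1:
  Read off the nodal solution: V_4 = 0.1505 V
Part 2:
  I_R15 = (V_5 - V_9)/R15 = (0.1477 - 0.1465)/13 = 0.00009906 A
  Magnitude: I_R15 = 0.00009906 A
Part 3:
  I_R3 = (V_2 - V_3)/R3 = (0.05511 - 0.05509)/2.4 = 0.000008807 A
  P_R3 = I_R3² × R3 = (0.000008807)² × 2.4 = 0.0000000001861 W

Final answers:
1. V_4 = 0.1505 V
2. I_R15 = 9.906e-05 A
3. P_R3 = 1.861e-10 W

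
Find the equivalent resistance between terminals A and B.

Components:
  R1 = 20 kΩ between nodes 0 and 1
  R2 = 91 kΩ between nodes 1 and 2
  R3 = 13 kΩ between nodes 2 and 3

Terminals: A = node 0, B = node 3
Reduce the network between node 0 (A) and node 3 (B) by series/parallel combination:
  Rs1 = R1 + R2 (series, joined only at node 1) = 20000 + 91000 = 111000 Ω
  Rs2 = R3 + Rs1 (series, joined only at node 2) = 13000 + 111000 = 124000 Ω
R_eq = 124 kΩ

Final answer: 124 kΩ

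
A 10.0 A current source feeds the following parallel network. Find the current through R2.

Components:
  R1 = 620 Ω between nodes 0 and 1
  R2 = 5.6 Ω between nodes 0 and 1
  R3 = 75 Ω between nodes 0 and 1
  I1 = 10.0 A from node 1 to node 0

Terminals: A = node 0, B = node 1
All resistors sit directly between nodes 0 and 1, so they are in parallel and share one voltage V; the full source current 10 A splits among them.
1/R_par = 1/620 + 1/5.6 + 1/75 = 0.1935 S  =>  R_par = 5.167 Ω
V = I × R_par = 10 × 5.167 = 51.67 V
I_R2 = V/R2 = 51.67/5.6 = 9.228 A

Final answer: 9.228 A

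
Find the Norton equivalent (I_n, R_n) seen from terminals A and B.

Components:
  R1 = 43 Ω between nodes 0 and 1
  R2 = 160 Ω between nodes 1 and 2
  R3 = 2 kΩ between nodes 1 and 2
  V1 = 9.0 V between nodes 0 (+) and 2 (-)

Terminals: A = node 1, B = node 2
Find the Thévenin equivalent first; then I_n = V_th/R_th and R_n = R_th.
Step 1 — V_th is the open-circuit voltage V_A - V_B (nothing connected across the terminals).
Nodal analysis, taking node 2 as the 0 V reference.
Source V1 fixes V_0 = 9 V.
KCL at each unknown node (sum of currents leaving = 0; resistances in Ω):
  Node 1: (V_1 - 9)/43 + (V_1 - 0)/160 + (V_1 - 0)/2000 = 0
Collecting terms: 0.03001 × V_1 = 0.2093  =>  V_1 = 6.975 V
V_th = V_1 - V_2 = 6.975 - 0 = 6.975 V
Step 2 — R_th: zero the source — replace V1 by a short circuit (node 2 merges into node 0) — and find the resistance seen between A (node 1) and B (node 0).
Reduce the network between node 1 (A) and node 0 (B) by series/parallel combination:
  Rp1 = R1 ‖ R2 ‖ R3 (parallel, all between nodes 0 and 1) = 1/(1/43 + 1/160 + 1/2000) = 33.33 Ω
R_th = 33.33 Ω
I_n = V_th/R_th = 6.975/33.33 = 0.2093 A, and R_n = R_th = 33.33 Ω

Final answer: I_n = 0.2093 A, R_n = 33.33 Ω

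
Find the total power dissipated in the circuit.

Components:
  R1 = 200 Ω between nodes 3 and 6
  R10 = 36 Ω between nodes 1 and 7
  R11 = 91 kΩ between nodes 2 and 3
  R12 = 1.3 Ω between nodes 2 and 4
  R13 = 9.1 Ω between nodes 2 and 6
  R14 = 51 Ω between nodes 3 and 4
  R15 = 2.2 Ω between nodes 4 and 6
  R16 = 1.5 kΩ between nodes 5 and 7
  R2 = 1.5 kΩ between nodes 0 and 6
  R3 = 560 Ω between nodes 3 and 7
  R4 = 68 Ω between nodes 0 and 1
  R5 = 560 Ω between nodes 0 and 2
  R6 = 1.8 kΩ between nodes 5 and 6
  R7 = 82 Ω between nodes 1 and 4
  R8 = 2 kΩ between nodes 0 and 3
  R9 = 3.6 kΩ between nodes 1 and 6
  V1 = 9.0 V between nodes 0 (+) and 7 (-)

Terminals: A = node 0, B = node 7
Nodal analysis, taking node 7 as the 0 V reference.
Source V1 fixes V_0 = 9 V.
KCL at each unknown node (sum of currents leaving = 0; resistances in Ω):
  Node 1: (V_1 - 9)/68 + (V_1 - V_4)/82 + (V_1 - V_6)/3600 + (V_1 - 0)/36 = 0
  Node 2: (V_2 - 9)/560 + (V_2 - V_3)/91000 + (V_2 - V_4)/1.3 + (V_2 - V_6)/9.1 = 0
  Node 3: (V_3 - V_6)/200 + (V_3 - 0)/560 + (V_3 - 9)/2000 + (V_3 - V_2)/91000 + (V_3 - V_4)/51 = 0
  Node 4: (V_4 - V_1)/82 + (V_4 - V_2)/1.3 + (V_4 - V_3)/51 + (V_4 - V_6)/2.2 = 0
  Node 5: (V_5 - V_6)/1800 + (V_5 - 0)/1500 = 0
  Node 6: (V_6 - V_3)/200 + (V_6 - 9)/1500 + (V_6 - V_5)/1800 + (V_6 - V_1)/3600 + (V_6 - V_2)/9.1 + (V_6 - V_4)/2.2 = 0
Collecting terms (coefficients in siemens):
  0.05496·V_1 - 0.0122·V_4 - 0.0002778·V_6 = 0.1324
  0.8809·V_2 - 0.00001099·V_3 - 0.7692·V_4 - 0.1099·V_6 = 0.01607
  0.0269·V_3 - 0.00001099·V_2 - 0.01961·V_4 - 0.005·V_6 = 0.0045
  1.256·V_4 - 0.0122·V_1 - 0.7692·V_2 - 0.01961·V_3 - 0.4545·V_6 = 0
  0.001222·V_5 - 0.0005556·V_6 = 0
  0.5709·V_6 - 0.0002778·V_1 - 0.1099·V_2 - 0.005·V_3 - 0.4545·V_4 - 0.0005556·V_5 = 0.006
Solving these 6 simultaneous equations (Gaussian elimination) gives:
  V_1 = 3.289 V, V_2 = 3.89 V, V_3 = 3.717 V, V_4 = 3.879 V
  V_5 = 1.765 V, V_6 = 3.883 V
Power in each resistor, P = (ΔV)²/R:
  P_R1 = (3.717 - 3.883)²/200 = 0.0001374 W
  P_R2 = (9 - 3.883)²/1500 = 0.01745 W
  P_R3 = (3.717 - 0)²/560 = 0.02468 W
  P_R4 = (9 - 3.289)²/68 = 0.4797 W
  P_R5 = (9 - 3.89)²/560 = 0.04663 W
  P_R6 = (1.765 - 3.883)²/1800 = 0.002492 W
  P_R7 = (3.289 - 3.879)²/82 = 0.004248 W
  P_R8 = (9 - 3.717)²/2000 = 0.01395 W
  P_R9 = (3.289 - 3.883)²/3600 = 0.00009819 W
  P_R10 = (3.289 - 0)²/36 = 0.3004 W
  P_R11 = (3.89 - 3.717)²/91000 = 0.0000003266 W
  P_R12 = (3.89 - 3.879)²/1.3 = 0.0000917 W
  P_R13 = (3.89 - 3.883)²/9.1 = 0.00000478 W
  P_R14 = (3.717 - 3.879)²/51 = 0.0005112 W
  P_R15 = (3.879 - 3.883)²/2.2 = 0.000008495 W
  P_R16 = (1.765 - 0)²/1500 = 0.002077 W
P_total = P_R1 + P_R2 + P_R3 + P_R4 + P_R5 + P_R6 + P_R7 + P_R8 + P_R9 + P_R10 + P_R11 + P_R12 + P_R13 + P_R14 + P_R15 + P_R16 = 0.8925 W

Final answer: 0.8925 W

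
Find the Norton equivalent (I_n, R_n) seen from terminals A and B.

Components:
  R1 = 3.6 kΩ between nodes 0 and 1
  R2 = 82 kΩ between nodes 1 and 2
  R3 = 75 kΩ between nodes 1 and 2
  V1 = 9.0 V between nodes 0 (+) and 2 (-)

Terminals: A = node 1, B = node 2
Find the Thévenin equivalent first; then I_n = V_th/R_th and R_n = R_th.
Step 1 — V_th is the open-circuit voltage V_A - V_B (nothing connected across the terminals).
Nodal analysis, taking node 2 as the 0 V reference.
Source V1 fixes V_0 = 9 V.
KCL at each unknown node (sum of currents leaving = 0; resistances in Ω):
  Node 1: (V_1 - 9)/3600 + (V_1 - 0)/82000 + (V_1 - 0)/75000 = 0
Collecting terms: 0.0003033 × V_1 = 0.0025  =>  V_1 = 8.242 V
V_th = V_1 - V_2 = 8.242 - 0 = 8.242 V
Step 2 — R_th: zero the source — replace V1 by a short circuit (node 2 merges into node 0) — and find the resistance seen between A (node 1) and B (node 0).
Reduce the network between node 1 (A) and node 0 (B) by series/parallel combination:
  Rp1 = R1 ‖ R2 ‖ R3 (parallel, all between nodes 0 and 1) = 1/(1/3600 + 1/82000 + 1/75000) = 3297 Ω
R_th = 3.297 kΩ
I_n = V_th/R_th = 8.242/3297 = 0.0025 A, and R_n = R_th = 3.297 kΩ

Final answer: I_n = 0.0025 A, R_n = 3.297 kΩ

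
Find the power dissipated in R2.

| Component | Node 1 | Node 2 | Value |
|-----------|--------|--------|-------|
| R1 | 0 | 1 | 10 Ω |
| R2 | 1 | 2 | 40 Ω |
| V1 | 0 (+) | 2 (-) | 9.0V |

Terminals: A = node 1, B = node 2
Nodal analysis, taking node 2 as the 0 V reference.
Source V1 fixes V_0 = 9 V.
KCL at each unknown node (sum of currents leaving = 0; resistances in Ω):
  Node 1: (V_1 - 9)/10 + (V_1 - 0)/40 = 0
Collecting terms: 0.125 × V_1 = 0.9  =>  V_1 = 7.2 V
I_R2 = (V_1 - V_2)/R2 = (7.2 - 0)/40 = 0.18 A
P_R2 = I_R2² × R2 = (0.18)² × 40 = 1.296 W

Final answer: 1.296 W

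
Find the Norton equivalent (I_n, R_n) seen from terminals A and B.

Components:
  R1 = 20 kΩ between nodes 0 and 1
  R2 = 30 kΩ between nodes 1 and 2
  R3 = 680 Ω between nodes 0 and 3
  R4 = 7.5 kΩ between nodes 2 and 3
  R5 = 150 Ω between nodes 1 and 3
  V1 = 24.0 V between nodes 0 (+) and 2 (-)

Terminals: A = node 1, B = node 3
Find the Thévenin equivalent first; then I_n = V_th/R_th and R_n = R_th.
Step 1 — V_th is the open-circuit voltage V_A - V_B (nothing connected across the terminals).
Nodal analysis, taking node 2 as the 0 V reference.
Source V1 fixes V_0 = 24 V.
KCL at each unknown node (sum of currents leaving = 0; resistances in Ω):
  Node 1: (V_1 - 24)/20000 + (V_1 - 0)/30000 + (V_1 - V_3)/150 = 0
  Node 3: (V_3 - 24)/680 + (V_3 - 0)/7500 + (V_3 - V_1)/150 = 0
Collecting terms (coefficients in siemens):
  0.00675·V_1 - 0.006667·V_3 = 0.0012
  0.008271·V_3 - 0.006667·V_1 = 0.03529
Determinant D = (0.00675)(0.008271) - (-0.006667)(-0.006667) = 0.00001138
V_1 = [(0.0012)(0.008271) - (-0.006667)(0.03529)]/D = 21.54 V
V_3 = [(0.00675)(0.03529) - (0.0012)(-0.006667)]/D = 21.63 V
V_th = V_1 - V_3 = 21.54 - 21.63 = -0.0893 V
Step 2 — R_th: zero the source — replace V1 by a short circuit (node 2 merges into node 0) — and find the resistance seen between A (node 1) and B (node 3).
Reduce the network between node 1 (A) and node 3 (B) by series/parallel combination:
  Rp1 = R1 ‖ R2 (parallel, both between nodes 0 and 1) = 1/(1/20000 + 1/30000) = 12000 Ω
  Rp2 = R3 ‖ R4 (parallel, both between nodes 0 and 3) = 1/(1/680 + 1/7500) = 623.5 Ω
  Rs1 = Rp1 + Rp2 (series, joined only at node 0) = 12000 + 623.5 = 12620 Ω
  Rp3 = R5 ‖ Rs1 (parallel, both between nodes 1 and 3) = 1/(1/150 + 1/12620) = 148.2 Ω
R_th = 148.2 Ω
I_n = V_th/R_th = -0.0893/148.2 = -0.0006024 A, and R_n = R_th = 148.2 Ω

Final answer: I_n = -0.0006024 A, R_n = 148.2 Ω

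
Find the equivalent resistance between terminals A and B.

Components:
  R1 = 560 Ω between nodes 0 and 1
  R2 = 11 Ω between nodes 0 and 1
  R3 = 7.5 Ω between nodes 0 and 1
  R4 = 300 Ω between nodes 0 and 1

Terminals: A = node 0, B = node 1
Reduce the network between node 0 (A) and node 1 (B) by series/parallel combination:
  Rp1 = R1 ‖ R2 ‖ R3 ‖ R4 (parallel, all between nodes 0 and 1) = 1/(1/560 + 1/11 + 1/7.5 + 1/300) = 4.36 Ω
R_eq = 4.36 Ω

Final answer: 4.36 Ω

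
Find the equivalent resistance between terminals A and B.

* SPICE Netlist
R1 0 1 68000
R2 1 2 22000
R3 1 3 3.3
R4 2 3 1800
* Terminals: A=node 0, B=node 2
Reduce the network between node 0 (A) and node 2 (B) by series/parallel combination:
  Rs1 = R3 + R4 (series, joined only at node 3) = 3.3 + 1800 = 1803 Ω
  Rp1 = R2 ‖ Rs1 (parallel, both between nodes 1 and 2) = 1/(1/22000 + 1/1803) = 1667 Ω
  Rs2 = R1 + Rp1 (series, joined only at node 1) = 68000 + 1667 = 69670 Ω
R_eq = 69.67 kΩ

Final answer: 69.67 kΩ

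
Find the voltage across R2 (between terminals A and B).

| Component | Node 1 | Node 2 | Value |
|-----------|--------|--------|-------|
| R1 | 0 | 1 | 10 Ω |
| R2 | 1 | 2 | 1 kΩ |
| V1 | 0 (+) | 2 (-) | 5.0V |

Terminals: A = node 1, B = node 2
R1 and R2 are in series across V1 (node 0 → node 1 → node 2), and the output A–B is taken across R2, so this is a voltage divider.
Series current: I = V1/(R1 + R2) = 5/(10 + 1000) = 5/1010 = 0.00495 A
V_R2 = I × R2 = V1 × R2/(R1 + R2) = 5 × 1000/1010 = 4.95 V

Final answer: 4.95 V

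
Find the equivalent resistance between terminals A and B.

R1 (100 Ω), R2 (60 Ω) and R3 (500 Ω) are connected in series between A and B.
Reduce the network between node 0 (A) and node 3 (B) by series/parallel combination:
  Rs1 = R1 + R2 (series, joined only at node 1) = 100 + 60 = 160 Ω
  Rs2 = R3 + Rs1 (series, joined only at node 2) = 500 + 160 = 660 Ω
R_eq = 660 Ω

Final answer: 660 Ω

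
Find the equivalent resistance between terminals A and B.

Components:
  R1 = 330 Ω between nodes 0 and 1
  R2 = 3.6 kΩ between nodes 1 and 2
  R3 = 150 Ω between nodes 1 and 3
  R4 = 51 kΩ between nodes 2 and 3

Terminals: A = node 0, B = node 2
Reduce the network between node 0 (A) and node 2 (B) by series/parallel combination:
  Rs1 = R3 + R4 (series, joined only at node 3) = 150 + 51000 = 51150 Ω
  Rp1 = R2 ‖ Rs1 (parallel, both between nodes 1 and 2) = 1/(1/3600 + 1/51150) = 3363 Ω
  Rs2 = R1 + Rp1 (series, joined only at node 1) = 330 + 3363 = 3693 Ω
R_eq = 3.693 kΩ

Final answer: 3.693 kΩ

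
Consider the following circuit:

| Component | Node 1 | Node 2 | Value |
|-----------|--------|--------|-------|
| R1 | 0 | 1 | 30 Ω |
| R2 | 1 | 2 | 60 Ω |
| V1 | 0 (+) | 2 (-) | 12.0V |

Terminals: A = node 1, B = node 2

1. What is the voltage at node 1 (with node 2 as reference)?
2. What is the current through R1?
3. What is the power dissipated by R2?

Nodal analysis, taking node 2 as the 0 V reference.
Source V1 fixes V_0 = 12 V.
KCL at each unknown node (sum of currents leaving = 0; resistances in Ω):
  Node 1: (V_1 - 12)/30 + (V_1 - 0)/60 = 0
Collecting terms: 0.05 × V_1 = 0.4  =>  V_1 = 8 V
Part 1:
  Read off the nodal solution: V_1 = 8 V
Part 2:
  I_R1 = (V_0 - V_1)/R1 = (12 - 8)/30 = 0.1333 A
  Magnitude: I_R1 = 0.1333 A
Part 3:
  I_R2 = (V_1 - V_2)/R2 = (8 - 0)/60 = 0.1333 A
  P_R2 = I_R2² × R2 = (0.1333)² × 60 = 1.067 W

Final answers:
1. V_1 = 8 V
2. I_R1 = 0.1333 A
3. P_R2 = 1.067 W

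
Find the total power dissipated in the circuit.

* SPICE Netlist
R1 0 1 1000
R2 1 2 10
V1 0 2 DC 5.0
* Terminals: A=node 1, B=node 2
Nodal analysis, taking node 2 as the 0 V reference.
Source V1 fixes V_0 = 5 V.
KCL at each unknown node (sum of currents leaving = 0; resistances in Ω):
  Node 1: (V_1 - 5)/1000 + (V_1 - 0)/10 = 0
Collecting terms: 0.101 × V_1 = 0.005  =>  V_1 = 0.0495 V
Power in each resistor, P = (ΔV)²/R:
  P_R1 = (5 - 0.0495)²/1000 = 0.02451 W
  P_R2 = (0.0495 - 0)²/10 = 0.0002451 W
P_total = P_R1 + P_R2 = 0.02475 W

Final answer: 0.02475 W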